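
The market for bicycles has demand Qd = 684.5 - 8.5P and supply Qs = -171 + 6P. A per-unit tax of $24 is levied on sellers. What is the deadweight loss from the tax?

Pre-tax equilibrium: P* = 59, Q* = 183.
Tax on sellers shifts supply to Qs = -171 + 6(P − 24) = -315 + 6P.
684.5 - 8.5P = -315 + 6P gives buyer price Pb = 1999/29; sellers receive Ps = 1999/29 − 24 = 1303/29.
New quantity: Q = 684.5 − 8.5(1999/29) = 2859/29.
DWL = ½ × 24 × (183 − 2859/29) = 29376/29.

Deadweight loss = 29376/29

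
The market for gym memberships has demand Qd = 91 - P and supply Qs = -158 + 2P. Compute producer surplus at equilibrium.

Producer surplus = 16

Equilibrium: 91 - P = -158 + 2P gives P* = 83, Q* = 8.
Supply starts at P = 79 (where Qs = 0).
PS = ½(83 − 79)(8) = 16.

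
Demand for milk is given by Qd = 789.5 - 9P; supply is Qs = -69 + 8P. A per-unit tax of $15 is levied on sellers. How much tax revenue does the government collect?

Tax revenue = 69225/17

Pre-tax equilibrium: P* = 50.5, Q* = 335.
Tax on sellers shifts supply to Qs = -69 + 8(P − 15) = -189 + 8P.
789.5 - 9P = -189 + 8P gives buyer price Pb = 1957/34; sellers receive Ps = 1957/34 − 15 = 1447/34.
New quantity: Q = 789.5 − 9(1957/34) = 4615/17.
Revenue = 15 × 4615/17 = 69225/17.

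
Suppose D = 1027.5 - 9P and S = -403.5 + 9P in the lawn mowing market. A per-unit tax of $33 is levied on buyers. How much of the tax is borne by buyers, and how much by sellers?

Buyers bear $16.5, sellers bear $16.5

Pre-tax equilibrium: P* = 79.5, Q* = 312.
Tax on buyers shifts demand to D = 1027.5 − 9(P + 33) = 730.5 - 9P.
730.5 - 9P = -403.5 + 9P gives seller price Ps = 63; buyers pay Pb = 63 + 33 = 96.
New quantity: Q = 1027.5 − 9(96) = 163.5.
Buyer burden = 96 − 79.5 = 16.5; seller burden = 79.5 − 63 = 16.5.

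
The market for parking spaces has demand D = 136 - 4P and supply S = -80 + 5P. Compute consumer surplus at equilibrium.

Consumer surplus = 200

Equilibrium: 136 - 4P = -80 + 5P gives P* = 24, Q* = 40.
Demand choke price (D = 0): P = 34.
CS = ½(34 − 24)(40) = 200.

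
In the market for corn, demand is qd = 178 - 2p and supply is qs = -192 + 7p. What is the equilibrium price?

p* = 370/9

Set qd = qs: 178 - 2p = -192 + 7p.
370 = 9p, so p* = 370/9.
q* = 178 − 2(370/9) = 862/9.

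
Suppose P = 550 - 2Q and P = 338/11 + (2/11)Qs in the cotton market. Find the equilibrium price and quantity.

P* = 74, Q* = 238

Set the two price expressions equal: 550 - 2Q = 338/11 + (2/11)Q.
5712/11 = (24/11)Q, so Q* = 238.
P* = 550 − (2)(238) = 74.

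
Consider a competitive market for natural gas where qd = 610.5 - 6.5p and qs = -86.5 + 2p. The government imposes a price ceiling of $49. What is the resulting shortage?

Shortage = 280.5

Equilibrium price would be p* = 82, so the ceiling at 49 binds.
At p = 49: qd = 610.5 − 6.5(49) = 292, qs = -86.5 + 2(49) = 11.5.
Shortage = 292 − 11.5 = 280.5.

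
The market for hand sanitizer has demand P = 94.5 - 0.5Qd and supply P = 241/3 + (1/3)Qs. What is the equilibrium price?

P* = 86

Set the two price expressions equal: 94.5 - 0.5Q = 241/3 + (1/3)Q.
85/6 = (5/6)Q, so Q* = 17.
P* = 94.5 − (0.5)(17) = 86.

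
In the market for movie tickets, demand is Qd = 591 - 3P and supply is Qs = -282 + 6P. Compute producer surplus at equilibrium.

Producer surplus = 7500

Equilibrium: 591 - 3P = -282 + 6P gives P* = 97, Q* = 300.
Supply starts at P = 47 (where Qs = 0).
PS = ½(97 − 47)(300) = 7500.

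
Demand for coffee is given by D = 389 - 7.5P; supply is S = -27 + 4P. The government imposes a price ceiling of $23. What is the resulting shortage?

Shortage = 151.5

Equilibrium price would be P* = 832/23, so the ceiling at 23 binds.
At P = 23: D = 389 − 7.5(23) = 216.5, S = -27 + 4(23) = 65.
Shortage = 216.5 − 65 = 151.5.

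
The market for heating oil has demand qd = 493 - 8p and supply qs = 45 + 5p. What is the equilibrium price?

p* = 448/13

Set qd = qs: 493 - 8p = 45 + 5p.
448 = 13p, so p* = 448/13.
q* = 493 − 8(448/13) = 2825/13.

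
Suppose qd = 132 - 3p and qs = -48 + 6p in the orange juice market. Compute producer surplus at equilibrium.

Producer surplus = 432

Equilibrium: 132 - 3p = -48 + 6p gives p* = 20, q* = 72.
Supply starts at p = 8 (where qs = 0).
PS = ½(20 − 8)(72) = 432.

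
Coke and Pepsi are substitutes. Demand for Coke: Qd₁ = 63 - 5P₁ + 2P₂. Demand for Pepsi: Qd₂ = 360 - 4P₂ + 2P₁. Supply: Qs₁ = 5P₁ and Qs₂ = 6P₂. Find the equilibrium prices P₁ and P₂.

P₁ = 14.0625, P₂ = 38.8125

Market 1: 63 - 5P₁ + 2P₂ = 5P₁ → 10P₁ - 2P₂ = 63.
Market 2: 10P₂ - 2P₁ = 360.
Eliminating P₂: 10×(1) + 2×(2) gives 96P₁ = 1350, so P₁ = 14.0625.
Back-substitute into (2): P₂ = (360 + 2×14.0625) / 10 = 38.8125.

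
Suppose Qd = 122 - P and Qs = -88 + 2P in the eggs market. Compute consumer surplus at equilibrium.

Equilibrium: 122 - P = -88 + 2P gives P* = 70, Q* = 52.
Demand choke price (Qd = 0): P = 122.
CS = ½(122 − 70)(52) = 1352.

Consumer surplus = 1352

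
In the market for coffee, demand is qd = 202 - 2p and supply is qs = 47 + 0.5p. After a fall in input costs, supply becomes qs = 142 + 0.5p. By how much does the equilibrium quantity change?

Original equilibrium: p* = 62, q* = 78.
New equilibrium: 202 - 2p = 142 + 0.5p, so 60 = 2.5p and p' = 24; q' = 202 − 2(24) = 154.
Change in quantity: 154 − 78 = 76.

Δq = 76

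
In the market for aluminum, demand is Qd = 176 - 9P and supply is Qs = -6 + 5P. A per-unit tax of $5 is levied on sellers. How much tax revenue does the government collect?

Pre-tax equilibrium: P* = 13, Q* = 59.
Tax on sellers shifts supply to Qs = -6 + 5(P − 5) = -31 + 5P.
176 - 9P = -31 + 5P gives buyer price Pb = 207/14; sellers receive Ps = 207/14 − 5 = 137/14.
New quantity: Q = 176 − 9(207/14) = 601/14.
Revenue = 5 × 601/14 = 3005/14.

Tax revenue = 3005/14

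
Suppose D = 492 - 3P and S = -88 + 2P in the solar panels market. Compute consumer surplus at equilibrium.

Equilibrium: 492 - 3P = -88 + 2P gives P* = 116, Q* = 144.
Demand choke price (D = 0): P = 164.
CS = ½(164 − 116)(144) = 3456.

Consumer surplus = 3456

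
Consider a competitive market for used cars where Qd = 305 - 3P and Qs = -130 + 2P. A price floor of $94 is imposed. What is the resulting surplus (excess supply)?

Surplus = 35

Equilibrium price would be P* = 87, so the floor at 94 binds.
At P = 94: Qd = 23, Qs = 58.
Surplus = 58 − 23 = 35.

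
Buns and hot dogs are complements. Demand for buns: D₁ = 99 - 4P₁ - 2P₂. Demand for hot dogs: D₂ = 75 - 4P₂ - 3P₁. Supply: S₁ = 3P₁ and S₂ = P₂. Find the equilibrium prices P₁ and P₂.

Market 1: 99 - 4P₁ - 2P₂ = 3P₁ → 7P₁ + 2P₂ = 99.
Market 2: 5P₂ + 3P₁ = 75.
Eliminating P₂: 5×(1) − 2×(2) gives 29P₁ = 345, so P₁ = 345/29.
Back-substitute into (2): P₂ = (75 − 3×345/29) / 5 = 228/29.

P₁ = 345/29, P₂ = 228/29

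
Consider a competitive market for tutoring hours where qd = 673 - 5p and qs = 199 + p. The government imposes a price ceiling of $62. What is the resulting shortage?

Shortage = 102

Equilibrium price would be p* = 79, so the ceiling at 62 binds.
At p = 62: qd = 673 − 5(62) = 363, qs = 199 + 1(62) = 261.
Shortage = 363 − 261 = 102.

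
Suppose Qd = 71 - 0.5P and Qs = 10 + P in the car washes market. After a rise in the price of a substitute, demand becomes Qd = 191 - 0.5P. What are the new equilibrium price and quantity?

P' = 362/3, Q' = 392/3

Original equilibrium: P* = 122/3, Q* = 152/3.
New equilibrium: 191 - 0.5P = 10 + P, so 181 = 1.5P and P' = 362/3; Q' = 191 − 0.5(362/3) = 392/3.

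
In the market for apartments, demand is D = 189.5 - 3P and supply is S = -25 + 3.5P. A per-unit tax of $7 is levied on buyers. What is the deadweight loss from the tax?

Deadweight loss = 1029/26

Pre-tax equilibrium: P* = 33, Q* = 90.5.
Tax on buyers shifts demand to D = 189.5 − 3(P + 7) = 168.5 - 3P.
168.5 - 3P = -25 + 3.5P gives seller price Ps = 387/13; buyers pay Pb = 387/13 + 7 = 478/13.
New quantity: Q = 189.5 − 3(478/13) = 2059/26.
DWL = ½ × 7 × (90.5 − 2059/26) = 1029/26.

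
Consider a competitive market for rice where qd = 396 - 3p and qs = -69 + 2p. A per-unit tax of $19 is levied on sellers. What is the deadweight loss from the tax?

Deadweight loss = 216.6

Pre-tax equilibrium: p* = 93, q* = 117.
Tax on sellers shifts supply to qs = -69 + 2(p − 19) = -107 + 2p.
396 - 3p = -107 + 2p gives buyer price pb = 100.6; sellers receive ps = 100.6 − 19 = 81.6.
New quantity: q = 396 − 3(100.6) = 94.2.
DWL = ½ × 19 × (117 − 94.2) = 216.6.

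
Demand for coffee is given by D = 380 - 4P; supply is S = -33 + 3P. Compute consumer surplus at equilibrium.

Equilibrium: 380 - 4P = -33 + 3P gives P* = 59, Q* = 144.
Demand choke price (D = 0): P = 95.
CS = ½(95 − 59)(144) = 2592.

Consumer surplus = 2592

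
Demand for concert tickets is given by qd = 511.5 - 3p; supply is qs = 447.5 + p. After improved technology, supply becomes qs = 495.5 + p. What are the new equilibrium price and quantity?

p' = 4, q' = 499.5

Original equilibrium: p* = 16, q* = 463.5.
New equilibrium: 511.5 - 3p = 495.5 + p, so 16 = 4p and p' = 4; q' = 511.5 − 3(4) = 499.5.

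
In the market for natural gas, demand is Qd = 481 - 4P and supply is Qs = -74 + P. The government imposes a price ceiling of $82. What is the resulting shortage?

Shortage = 145

Equilibrium price would be P* = 111, so the ceiling at 82 binds.
At P = 82: Qd = 481 − 4(82) = 153, Qs = -74 + 1(82) = 8.
Shortage = 153 − 8 = 145.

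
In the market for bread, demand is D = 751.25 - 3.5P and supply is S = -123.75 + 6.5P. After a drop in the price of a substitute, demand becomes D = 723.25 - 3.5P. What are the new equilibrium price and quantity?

Original equilibrium: P* = 87.5, Q* = 445.
New equilibrium: 723.25 - 3.5P = -123.75 + 6.5P, so 847 = 10P and P' = 84.7; Q' = 723.25 − 3.5(84.7) = 426.8.

P' = 84.7, Q' = 426.8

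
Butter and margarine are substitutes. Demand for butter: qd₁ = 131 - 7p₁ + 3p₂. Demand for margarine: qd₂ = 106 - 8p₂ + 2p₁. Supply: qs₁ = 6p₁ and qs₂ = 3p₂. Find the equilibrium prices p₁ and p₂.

p₁ = 1759/137, p₂ = 1640/137

Market 1: 131 - 7p₁ + 3p₂ = 6p₁ → 13p₁ - 3p₂ = 131.
Market 2: 11p₂ - 2p₁ = 106.
Eliminating p₂: 11×(1) + 3×(2) gives 137p₁ = 1759, so p₁ = 1759/137.
Back-substitute into (2): p₂ = (106 + 2×1759/137) / 11 = 1640/137.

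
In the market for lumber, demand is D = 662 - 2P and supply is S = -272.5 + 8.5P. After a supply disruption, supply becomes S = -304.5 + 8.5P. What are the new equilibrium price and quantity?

Original equilibrium: P* = 89, Q* = 484.
New equilibrium: 662 - 2P = -304.5 + 8.5P, so 966.5 = 10.5P and P' = 1933/21; Q' = 662 − 2(1933/21) = 10036/21.

P' = 1933/21, Q' = 10036/21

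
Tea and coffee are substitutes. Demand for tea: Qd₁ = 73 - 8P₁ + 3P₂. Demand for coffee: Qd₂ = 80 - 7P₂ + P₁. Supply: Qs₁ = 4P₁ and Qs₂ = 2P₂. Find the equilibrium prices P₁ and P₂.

P₁ = 299/35, P₂ = 1033/105

Market 1: 73 - 8P₁ + 3P₂ = 4P₁ → 12P₁ - 3P₂ = 73.
Market 2: 9P₂ - P₁ = 80.
Eliminating P₂: 9×(1) + 3×(2) gives 105P₁ = 897, so P₁ = 299/35.
Back-substitute into (2): P₂ = (80 + 1×299/35) / 9 = 1033/105.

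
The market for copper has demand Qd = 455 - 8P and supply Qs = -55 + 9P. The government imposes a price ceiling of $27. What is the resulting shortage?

Equilibrium price would be P* = 30, so the ceiling at 27 binds.
At P = 27: Qd = 455 − 8(27) = 239, Qs = -55 + 9(27) = 188.
Shortage = 239 − 188 = 51.

Shortage = 51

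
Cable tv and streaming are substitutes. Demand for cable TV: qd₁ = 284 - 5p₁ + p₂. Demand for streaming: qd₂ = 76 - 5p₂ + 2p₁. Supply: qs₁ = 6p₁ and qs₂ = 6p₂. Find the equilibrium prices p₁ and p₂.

Market 1: 284 - 5p₁ + p₂ = 6p₁ → 11p₁ - p₂ = 284.
Market 2: 11p₂ - 2p₁ = 76.
Eliminating p₂: 11×(1) + 1×(2) gives 119p₁ = 3200, so p₁ = 3200/119.
Back-substitute into (2): p₂ = (76 + 2×3200/119) / 11 = 1404/119.

p₁ = 3200/119, p₂ = 1404/119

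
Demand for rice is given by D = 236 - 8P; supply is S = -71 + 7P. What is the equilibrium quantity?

Set D = S: 236 - 8P = -71 + 7P.
307 = 15P, so P* = 307/15.
Q* = 236 − 8(307/15) = 1084/15.

Q* = 1084/15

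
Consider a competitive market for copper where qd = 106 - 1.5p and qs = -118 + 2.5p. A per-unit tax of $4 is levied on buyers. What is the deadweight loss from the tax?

Pre-tax equilibrium: p* = 56, q* = 22.
Tax on buyers shifts demand to qd = 106 − 1.5(p + 4) = 100 - 1.5p.
100 - 1.5p = -118 + 2.5p gives seller price ps = 54.5; buyers pay pb = 54.5 + 4 = 58.5.
New quantity: q = 106 − 1.5(58.5) = 18.25.
DWL = ½ × 4 × (22 − 18.25) = 7.5.

Deadweight loss = 7.5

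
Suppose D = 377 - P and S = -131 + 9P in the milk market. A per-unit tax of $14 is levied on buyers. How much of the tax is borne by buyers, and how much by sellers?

Buyers bear $12.6, sellers bear $1.4

Pre-tax equilibrium: P* = 50.8, Q* = 326.2.
Tax on buyers shifts demand to D = 377 − 1(P + 14) = 363 - P.
363 - P = -131 + 9P gives seller price Ps = 49.4; buyers pay Pb = 49.4 + 14 = 63.4.
New quantity: Q = 377 − 1(63.4) = 313.6.
Buyer burden = 63.4 − 50.8 = 12.6; seller burden = 50.8 − 49.4 = 1.4.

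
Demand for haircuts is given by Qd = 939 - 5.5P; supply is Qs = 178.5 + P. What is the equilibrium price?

P* = 117

Set Qd = Qs: 939 - 5.5P = 178.5 + P.
760.5 = 6.5P, so P* = 117.
Q* = 939 − 5.5(117) = 295.5.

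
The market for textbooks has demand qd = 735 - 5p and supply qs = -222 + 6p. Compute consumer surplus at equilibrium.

Equilibrium: 735 - 5p = -222 + 6p gives p* = 87, q* = 300.
Demand choke price (qd = 0): p = 147.
CS = ½(147 − 87)(300) = 9000.

Consumer surplus = 9000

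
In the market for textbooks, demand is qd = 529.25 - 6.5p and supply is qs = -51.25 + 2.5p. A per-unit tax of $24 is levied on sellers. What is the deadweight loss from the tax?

Pre-tax equilibrium: p* = 64.5, q* = 110.
Tax on sellers shifts supply to qs = -51.25 + 2.5(p − 24) = -111.25 + 2.5p.
529.25 - 6.5p = -111.25 + 2.5p gives buyer price pb = 427/6; sellers receive ps = 427/6 − 24 = 283/6.
New quantity: q = 529.25 − 6.5(427/6) = 200/3.
DWL = ½ × 24 × (110 − 200/3) = 520.

Deadweight loss = 520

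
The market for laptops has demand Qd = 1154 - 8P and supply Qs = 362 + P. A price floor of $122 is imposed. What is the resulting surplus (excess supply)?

Equilibrium price would be P* = 88, so the floor at 122 binds.
At P = 122: Qd = 178, Qs = 484.
Surplus = 484 − 178 = 306.

Surplus = 306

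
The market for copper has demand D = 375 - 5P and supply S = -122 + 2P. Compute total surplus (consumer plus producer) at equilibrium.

Total surplus = 140

Equilibrium: 375 - 5P = -122 + 2P gives P* = 71, Q* = 20.
Demand choke price: P = 75; supply starts at P = 61.
CS = ½(75 − 71)(20) = 40; PS = ½(71 − 61)(20) = 100.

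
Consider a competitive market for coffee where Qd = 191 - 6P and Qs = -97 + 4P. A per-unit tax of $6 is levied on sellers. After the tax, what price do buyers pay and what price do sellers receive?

Buyers pay $31.2, sellers receive $25.2

Pre-tax equilibrium: P* = 28.8, Q* = 18.2.
Tax on sellers shifts supply to Qs = -97 + 4(P − 6) = -121 + 4P.
191 - 6P = -121 + 4P gives buyer price Pb = 31.2; sellers receive Ps = 31.2 − 6 = 25.2.
New quantity: Q = 191 − 6(31.2) = 3.8.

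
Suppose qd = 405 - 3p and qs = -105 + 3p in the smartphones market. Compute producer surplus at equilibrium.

Producer surplus = 3750

Equilibrium: 405 - 3p = -105 + 3p gives p* = 85, q* = 150.
Supply starts at p = 35 (where qs = 0).
PS = ½(85 − 35)(150) = 3750.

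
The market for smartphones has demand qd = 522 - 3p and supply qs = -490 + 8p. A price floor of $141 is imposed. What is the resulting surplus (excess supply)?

Surplus = 539

Equilibrium price would be p* = 92, so the floor at 141 binds.
At p = 141: qd = 99, qs = 638.
Surplus = 638 − 99 = 539.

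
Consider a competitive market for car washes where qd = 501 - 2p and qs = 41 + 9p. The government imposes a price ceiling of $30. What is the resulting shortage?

Shortage = 130

Equilibrium price would be p* = 460/11, so the ceiling at 30 binds.
At p = 30: qd = 501 − 2(30) = 441, qs = 41 + 9(30) = 311.
Shortage = 441 − 311 = 130.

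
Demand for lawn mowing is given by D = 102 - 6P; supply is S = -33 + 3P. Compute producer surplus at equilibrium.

Producer surplus = 24

Equilibrium: 102 - 6P = -33 + 3P gives P* = 15, Q* = 12.
Supply starts at P = 11 (where S = 0).
PS = ½(15 − 11)(12) = 24.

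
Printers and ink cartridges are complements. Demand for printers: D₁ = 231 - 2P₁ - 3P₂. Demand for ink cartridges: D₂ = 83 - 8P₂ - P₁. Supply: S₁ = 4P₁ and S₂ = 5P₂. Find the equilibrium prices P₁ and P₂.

P₁ = 36.72, P₂ = 3.56

Market 1: 231 - 2P₁ - 3P₂ = 4P₁ → 6P₁ + 3P₂ = 231.
Market 2: 13P₂ + P₁ = 83.
Eliminating P₂: 13×(1) − 3×(2) gives 75P₁ = 2754, so P₁ = 36.72.
Back-substitute into (2): P₂ = (83 − 1×36.72) / 13 = 3.56.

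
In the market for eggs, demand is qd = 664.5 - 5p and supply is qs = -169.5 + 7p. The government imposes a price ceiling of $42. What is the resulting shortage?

Equilibrium price would be p* = 69.5, so the ceiling at 42 binds.
At p = 42: qd = 664.5 − 5(42) = 454.5, qs = -169.5 + 7(42) = 124.5.
Shortage = 454.5 − 124.5 = 330.

Shortage = 330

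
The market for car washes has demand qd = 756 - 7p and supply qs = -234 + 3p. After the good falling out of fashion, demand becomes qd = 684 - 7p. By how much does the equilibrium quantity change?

Original equilibrium: p* = 99, q* = 63.
New equilibrium: 684 - 7p = -234 + 3p, so 918 = 10p and p' = 91.8; q' = 684 − 7(91.8) = 41.4.
Change in quantity: 41.4 − 63 = -21.6.

Δq = -21.6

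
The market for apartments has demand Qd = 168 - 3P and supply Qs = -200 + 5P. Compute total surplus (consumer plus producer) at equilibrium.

Equilibrium: 168 - 3P = -200 + 5P gives P* = 46, Q* = 30.
Demand choke price: P = 56; supply starts at P = 40.
CS = ½(56 − 46)(30) = 150; PS = ½(46 − 40)(30) = 90.

Total surplus = 240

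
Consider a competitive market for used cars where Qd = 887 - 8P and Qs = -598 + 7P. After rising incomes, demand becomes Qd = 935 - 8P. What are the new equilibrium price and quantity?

P' = 102.2, Q' = 117.4

Original equilibrium: P* = 99, Q* = 95.
New equilibrium: 935 - 8P = -598 + 7P, so 1533 = 15P and P' = 102.2; Q' = 935 − 8(102.2) = 117.4.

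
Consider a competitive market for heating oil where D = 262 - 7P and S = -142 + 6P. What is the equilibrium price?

Set D = S: 262 - 7P = -142 + 6P.
404 = 13P, so P* = 404/13.
Q* = 262 − 7(404/13) = 578/13.

P* = 404/13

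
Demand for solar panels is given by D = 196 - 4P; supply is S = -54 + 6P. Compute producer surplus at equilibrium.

Producer surplus = 768

Equilibrium: 196 - 4P = -54 + 6P gives P* = 25, Q* = 96.
Supply starts at P = 9 (where S = 0).
PS = ½(25 − 9)(96) = 768.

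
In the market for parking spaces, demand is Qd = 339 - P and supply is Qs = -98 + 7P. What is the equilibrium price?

Set Qd = Qs: 339 - P = -98 + 7P.
437 = 8P, so P* = 54.625.
Q* = 339 − 1(54.625) = 284.375.

P* = 54.625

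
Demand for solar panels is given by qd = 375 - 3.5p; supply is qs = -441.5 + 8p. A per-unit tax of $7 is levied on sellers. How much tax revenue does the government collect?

Tax revenue = 35245/46

Pre-tax equilibrium: p* = 71, q* = 126.5.
Tax on sellers shifts supply to qs = -441.5 + 8(p − 7) = -497.5 + 8p.
375 - 3.5p = -497.5 + 8p gives buyer price pb = 1745/23; sellers receive ps = 1745/23 − 7 = 1584/23.
New quantity: q = 375 − 3.5(1745/23) = 5035/46.
Revenue = 7 × 5035/46 = 35245/46.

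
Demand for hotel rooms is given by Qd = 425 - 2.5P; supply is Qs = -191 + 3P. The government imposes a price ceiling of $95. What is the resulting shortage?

Shortage = 93.5

Equilibrium price would be P* = 112, so the ceiling at 95 binds.
At P = 95: Qd = 425 − 2.5(95) = 187.5, Qs = -191 + 3(95) = 94.
Shortage = 187.5 − 94 = 93.5.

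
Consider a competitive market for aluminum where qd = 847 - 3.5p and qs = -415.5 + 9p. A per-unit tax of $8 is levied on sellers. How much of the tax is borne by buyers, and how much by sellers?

Buyers bear $5.76, sellers bear $2.24

Pre-tax equilibrium: p* = 101, q* = 493.5.
Tax on sellers shifts supply to qs = -415.5 + 9(p − 8) = -487.5 + 9p.
847 - 3.5p = -487.5 + 9p gives buyer price pb = 106.76; sellers receive ps = 106.76 − 8 = 98.76.
New quantity: q = 847 − 3.5(106.76) = 473.34.
Buyer burden = 106.76 − 101 = 5.76; seller burden = 101 − 98.76 = 2.24.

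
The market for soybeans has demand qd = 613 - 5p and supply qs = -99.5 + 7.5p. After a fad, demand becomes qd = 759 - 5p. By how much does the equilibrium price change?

Δp = 11.68

Original equilibrium: p* = 57, q* = 328.
New equilibrium: 759 - 5p = -99.5 + 7.5p, so 858.5 = 12.5p and p' = 68.68; q' = 759 − 5(68.68) = 415.6.
Change in price: 68.68 − 57 = 11.68.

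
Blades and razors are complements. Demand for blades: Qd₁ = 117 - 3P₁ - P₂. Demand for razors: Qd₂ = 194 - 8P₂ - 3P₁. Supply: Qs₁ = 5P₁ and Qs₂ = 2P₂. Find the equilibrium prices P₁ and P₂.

P₁ = 976/77, P₂ = 1201/77

Market 1: 117 - 3P₁ - P₂ = 5P₁ → 8P₁ + P₂ = 117.
Market 2: 10P₂ + 3P₁ = 194.
Eliminating P₂: 10×(1) − 1×(2) gives 77P₁ = 976, so P₁ = 976/77.
Back-substitute into (2): P₂ = (194 − 3×976/77) / 10 = 1201/77.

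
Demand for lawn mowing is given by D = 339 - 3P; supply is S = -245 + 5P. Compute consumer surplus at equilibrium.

Consumer surplus = 2400

Equilibrium: 339 - 3P = -245 + 5P gives P* = 73, Q* = 120.
Demand choke price (D = 0): P = 113.
CS = ½(113 − 73)(120) = 2400.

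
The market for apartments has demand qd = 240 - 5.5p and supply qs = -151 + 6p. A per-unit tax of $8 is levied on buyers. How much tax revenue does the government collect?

Tax revenue = 5528/23

Pre-tax equilibrium: p* = 34, q* = 53.
Tax on buyers shifts demand to qd = 240 − 5.5(p + 8) = 196 - 5.5p.
196 - 5.5p = -151 + 6p gives seller price ps = 694/23; buyers pay pb = 694/23 + 8 = 878/23.
New quantity: q = 240 − 5.5(878/23) = 691/23.
Revenue = 8 × 691/23 = 5528/23.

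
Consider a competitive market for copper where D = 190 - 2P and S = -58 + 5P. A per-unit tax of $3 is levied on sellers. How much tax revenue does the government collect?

Pre-tax equilibrium: P* = 248/7, Q* = 834/7.
Tax on sellers shifts supply to S = -58 + 5(P − 3) = -73 + 5P.
190 - 2P = -73 + 5P gives buyer price Pb = 263/7; sellers receive Ps = 263/7 − 3 = 242/7.
New quantity: Q = 190 − 2(263/7) = 804/7.
Revenue = 3 × 804/7 = 2412/7.

Tax revenue = 2412/7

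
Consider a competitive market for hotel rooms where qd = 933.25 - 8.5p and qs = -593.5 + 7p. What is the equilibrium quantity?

Set qd = qs: 933.25 - 8.5p = -593.5 + 7p.
1526.75 = 15.5p, so p* = 98.5.
q* = 933.25 − 8.5(98.5) = 96.

q* = 96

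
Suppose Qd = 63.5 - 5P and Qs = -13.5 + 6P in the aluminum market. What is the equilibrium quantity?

Set Qd = Qs: 63.5 - 5P = -13.5 + 6P.
77 = 11P, so P* = 7.
Q* = 63.5 − 5(7) = 28.5.

Q* = 28.5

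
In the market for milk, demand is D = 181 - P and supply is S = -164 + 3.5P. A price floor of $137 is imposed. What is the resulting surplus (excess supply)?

Surplus = 271.5

Equilibrium price would be P* = 230/3, so the floor at 137 binds.
At P = 137: D = 44, S = 315.5.
Surplus = 315.5 − 44 = 271.5.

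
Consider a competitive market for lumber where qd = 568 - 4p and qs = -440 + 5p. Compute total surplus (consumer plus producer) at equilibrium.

Equilibrium: 568 - 4p = -440 + 5p gives p* = 112, q* = 120.
Demand choke price: p = 142; supply starts at p = 88.
CS = ½(142 − 112)(120) = 1800; PS = ½(112 − 88)(120) = 1440.

Total surplus = 3240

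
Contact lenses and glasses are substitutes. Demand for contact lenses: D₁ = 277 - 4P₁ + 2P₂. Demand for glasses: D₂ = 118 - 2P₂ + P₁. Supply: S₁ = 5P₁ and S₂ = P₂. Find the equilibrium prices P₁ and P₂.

Market 1: 277 - 4P₁ + 2P₂ = 5P₁ → 9P₁ - 2P₂ = 277.
Market 2: 3P₂ - P₁ = 118.
Eliminating P₂: 3×(1) + 2×(2) gives 25P₁ = 1067, so P₁ = 42.68.
Back-substitute into (2): P₂ = (118 + 1×42.68) / 3 = 53.56.

P₁ = 42.68, P₂ = 53.56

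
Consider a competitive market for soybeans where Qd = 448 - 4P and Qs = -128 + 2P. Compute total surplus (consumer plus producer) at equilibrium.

Equilibrium: 448 - 4P = -128 + 2P gives P* = 96, Q* = 64.
Demand choke price: P = 112; supply starts at P = 64.
CS = ½(112 − 96)(64) = 512; PS = ½(96 − 64)(64) = 1024.

Total surplus = 1536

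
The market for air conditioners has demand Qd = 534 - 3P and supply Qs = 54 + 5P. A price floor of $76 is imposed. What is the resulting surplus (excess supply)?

Equilibrium price would be P* = 60, so the floor at 76 binds.
At P = 76: Qd = 306, Qs = 434.
Surplus = 434 − 306 = 128.

Surplus = 128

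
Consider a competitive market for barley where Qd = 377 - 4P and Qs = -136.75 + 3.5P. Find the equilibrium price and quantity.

P* = 68.5, Q* = 103

Set Qd = Qs: 377 - 4P = -136.75 + 3.5P.
513.75 = 7.5P, so P* = 68.5.
Q* = 377 − 4(68.5) = 103.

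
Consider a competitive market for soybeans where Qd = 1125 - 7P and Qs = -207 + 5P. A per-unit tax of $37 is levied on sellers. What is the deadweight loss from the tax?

Pre-tax equilibrium: P* = 111, Q* = 348.
Tax on sellers shifts supply to Qs = -207 + 5(P − 37) = -392 + 5P.
1125 - 7P = -392 + 5P gives buyer price Pb = 1517/12; sellers receive Ps = 1517/12 − 37 = 1073/12.
New quantity: Q = 1125 − 7(1517/12) = 2881/12.
DWL = ½ × 37 × (348 − 2881/12) = 47915/24.

Deadweight loss = 47915/24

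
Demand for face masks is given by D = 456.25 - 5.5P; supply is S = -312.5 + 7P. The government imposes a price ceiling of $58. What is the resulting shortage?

Shortage = 43.75

Equilibrium price would be P* = 61.5, so the ceiling at 58 binds.
At P = 58: D = 456.25 − 5.5(58) = 137.25, S = -312.5 + 7(58) = 93.5.
Shortage = 137.25 − 93.5 = 43.75.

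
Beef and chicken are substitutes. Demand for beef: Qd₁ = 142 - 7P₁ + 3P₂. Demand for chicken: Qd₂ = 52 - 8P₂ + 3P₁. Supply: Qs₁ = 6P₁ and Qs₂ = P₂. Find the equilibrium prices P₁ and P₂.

Market 1: 142 - 7P₁ + 3P₂ = 6P₁ → 13P₁ - 3P₂ = 142.
Market 2: 9P₂ - 3P₁ = 52.
Eliminating P₂: 9×(1) + 3×(2) gives 108P₁ = 1434, so P₁ = 239/18.
Back-substitute into (2): P₂ = (52 + 3×239/18) / 9 = 551/54.

P₁ = 239/18, P₂ = 551/54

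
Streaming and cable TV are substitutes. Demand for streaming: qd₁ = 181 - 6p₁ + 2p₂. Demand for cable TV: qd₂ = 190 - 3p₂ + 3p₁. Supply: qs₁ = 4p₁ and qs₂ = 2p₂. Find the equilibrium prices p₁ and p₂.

Market 1: 181 - 6p₁ + 2p₂ = 4p₁ → 10p₁ - 2p₂ = 181.
Market 2: 5p₂ - 3p₁ = 190.
Eliminating p₂: 5×(1) + 2×(2) gives 44p₁ = 1285, so p₁ = 1285/44.
Back-substitute into (2): p₂ = (190 + 3×1285/44) / 5 = 2443/44.

p₁ = 1285/44, p₂ = 2443/44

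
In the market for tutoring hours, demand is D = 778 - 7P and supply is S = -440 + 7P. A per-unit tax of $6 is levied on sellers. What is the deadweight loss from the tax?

Pre-tax equilibrium: P* = 87, Q* = 169.
Tax on sellers shifts supply to S = -440 + 7(P − 6) = -482 + 7P.
778 - 7P = -482 + 7P gives buyer price Pb = 90; sellers receive Ps = 90 − 6 = 84.
New quantity: Q = 778 − 7(90) = 148.
DWL = ½ × 6 × (169 − 148) = 63.

Deadweight loss = 63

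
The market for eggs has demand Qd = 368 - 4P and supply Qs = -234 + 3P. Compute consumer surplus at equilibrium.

Consumer surplus = 72

Equilibrium: 368 - 4P = -234 + 3P gives P* = 86, Q* = 24.
Demand choke price (Qd = 0): P = 92.
CS = ½(92 − 86)(24) = 72.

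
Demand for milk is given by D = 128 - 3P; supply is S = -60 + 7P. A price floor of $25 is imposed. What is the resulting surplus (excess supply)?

Surplus = 62

Equilibrium price would be P* = 18.8, so the floor at 25 binds.
At P = 25: D = 53, S = 115.
Surplus = 115 − 53 = 62.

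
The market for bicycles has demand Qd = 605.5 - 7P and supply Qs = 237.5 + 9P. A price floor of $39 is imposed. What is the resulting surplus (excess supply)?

Surplus = 256

Equilibrium price would be P* = 23, so the floor at 39 binds.
At P = 39: Qd = 332.5, Qs = 588.5.
Surplus = 588.5 − 332.5 = 256.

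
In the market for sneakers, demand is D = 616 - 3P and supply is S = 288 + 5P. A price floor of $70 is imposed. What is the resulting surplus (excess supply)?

Equilibrium price would be P* = 41, so the floor at 70 binds.
At P = 70: D = 406, S = 638.
Surplus = 638 − 406 = 232.

Surplus = 232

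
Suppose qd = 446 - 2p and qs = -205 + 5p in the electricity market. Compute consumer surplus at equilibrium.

Equilibrium: 446 - 2p = -205 + 5p gives p* = 93, q* = 260.
Demand choke price (qd = 0): p = 223.
CS = ½(223 − 93)(260) = 16900.

Consumer surplus = 16900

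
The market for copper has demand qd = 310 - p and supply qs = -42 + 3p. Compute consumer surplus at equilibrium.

Equilibrium: 310 - p = -42 + 3p gives p* = 88, q* = 222.
Demand choke price (qd = 0): p = 310.
CS = ½(310 − 88)(222) = 24642.

Consumer surplus = 24642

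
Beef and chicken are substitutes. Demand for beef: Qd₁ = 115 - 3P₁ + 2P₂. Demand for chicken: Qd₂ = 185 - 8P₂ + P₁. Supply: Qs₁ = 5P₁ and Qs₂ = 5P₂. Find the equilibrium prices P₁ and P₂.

Market 1: 115 - 3P₁ + 2P₂ = 5P₁ → 8P₁ - 2P₂ = 115.
Market 2: 13P₂ - P₁ = 185.
Eliminating P₂: 13×(1) + 2×(2) gives 102P₁ = 1865, so P₁ = 1865/102.
Back-substitute into (2): P₂ = (185 + 1×1865/102) / 13 = 1595/102.

P₁ = 1865/102, P₂ = 1595/102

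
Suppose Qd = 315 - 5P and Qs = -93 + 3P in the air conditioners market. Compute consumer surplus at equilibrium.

Consumer surplus = 360

Equilibrium: 315 - 5P = -93 + 3P gives P* = 51, Q* = 60.
Demand choke price (Qd = 0): P = 63.
CS = ½(63 − 51)(60) = 360.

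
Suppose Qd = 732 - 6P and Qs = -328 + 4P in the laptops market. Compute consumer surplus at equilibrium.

Equilibrium: 732 - 6P = -328 + 4P gives P* = 106, Q* = 96.
Demand choke price (Qd = 0): P = 122.
CS = ½(122 − 106)(96) = 768.

Consumer surplus = 768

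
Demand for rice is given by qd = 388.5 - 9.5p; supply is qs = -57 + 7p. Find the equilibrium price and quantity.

Set qd = qs: 388.5 - 9.5p = -57 + 7p.
445.5 = 16.5p, so p* = 27.
q* = 388.5 − 9.5(27) = 132.

p* = 27, q* = 132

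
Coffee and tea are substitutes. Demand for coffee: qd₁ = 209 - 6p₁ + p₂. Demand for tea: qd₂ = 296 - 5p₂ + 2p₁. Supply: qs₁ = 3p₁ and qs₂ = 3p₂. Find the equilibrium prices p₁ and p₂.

p₁ = 984/35, p₂ = 1541/35

Market 1: 209 - 6p₁ + p₂ = 3p₁ → 9p₁ - p₂ = 209.
Market 2: 8p₂ - 2p₁ = 296.
Eliminating p₂: 8×(1) + 1×(2) gives 70p₁ = 1968, so p₁ = 984/35.
Back-substitute into (2): p₂ = (296 + 2×984/35) / 8 = 1541/35.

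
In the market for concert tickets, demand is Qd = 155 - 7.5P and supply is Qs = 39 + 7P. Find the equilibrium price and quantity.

Set Qd = Qs: 155 - 7.5P = 39 + 7P.
116 = 14.5P, so P* = 8.
Q* = 155 − 7.5(8) = 95.

P* = 8, Q* = 95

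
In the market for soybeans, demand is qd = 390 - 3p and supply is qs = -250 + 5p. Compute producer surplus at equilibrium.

Producer surplus = 2250

Equilibrium: 390 - 3p = -250 + 5p gives p* = 80, q* = 150.
Supply starts at p = 50 (where qs = 0).
PS = ½(80 − 50)(150) = 2250.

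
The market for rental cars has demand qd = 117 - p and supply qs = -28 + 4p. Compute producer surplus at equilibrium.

Producer surplus = 968

Equilibrium: 117 - p = -28 + 4p gives p* = 29, q* = 88.
Supply starts at p = 7 (where qs = 0).
PS = ½(29 − 7)(88) = 968.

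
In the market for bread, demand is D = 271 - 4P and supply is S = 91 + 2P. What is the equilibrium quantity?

Q* = 151

Set D = S: 271 - 4P = 91 + 2P.
180 = 6P, so P* = 30.
Q* = 271 − 4(30) = 151.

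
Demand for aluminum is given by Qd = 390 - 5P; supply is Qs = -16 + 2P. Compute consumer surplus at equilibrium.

Consumer surplus = 1000

Equilibrium: 390 - 5P = -16 + 2P gives P* = 58, Q* = 100.
Demand choke price (Qd = 0): P = 78.
CS = ½(78 − 58)(100) = 1000.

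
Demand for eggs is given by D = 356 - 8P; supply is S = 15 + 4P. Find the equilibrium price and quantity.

P* = 341/12, Q* = 386/3

Set D = S: 356 - 8P = 15 + 4P.
341 = 12P, so P* = 341/12.
Q* = 356 − 8(341/12) = 386/3.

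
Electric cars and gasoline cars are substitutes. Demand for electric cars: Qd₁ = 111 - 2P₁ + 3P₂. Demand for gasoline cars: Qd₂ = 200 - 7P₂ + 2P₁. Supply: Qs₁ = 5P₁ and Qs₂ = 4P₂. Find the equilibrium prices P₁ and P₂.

P₁ = 1821/71, P₂ = 1622/71

Market 1: 111 - 2P₁ + 3P₂ = 5P₁ → 7P₁ - 3P₂ = 111.
Market 2: 11P₂ - 2P₁ = 200.
Eliminating P₂: 11×(1) + 3×(2) gives 71P₁ = 1821, so P₁ = 1821/71.
Back-substitute into (2): P₂ = (200 + 2×1821/71) / 11 = 1622/71.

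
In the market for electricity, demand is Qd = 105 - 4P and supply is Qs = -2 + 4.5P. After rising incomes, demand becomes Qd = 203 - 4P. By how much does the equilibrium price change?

ΔP = 196/17

Original equilibrium: P* = 214/17, Q* = 929/17.
New equilibrium: 203 - 4P = -2 + 4.5P, so 205 = 8.5P and P' = 410/17; Q' = 203 − 4(410/17) = 1811/17.
Change in price: 410/17 − 214/17 = 196/17.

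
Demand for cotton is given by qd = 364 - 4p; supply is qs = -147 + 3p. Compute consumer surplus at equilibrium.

Equilibrium: 364 - 4p = -147 + 3p gives p* = 73, q* = 72.
Demand choke price (qd = 0): p = 91.
CS = ½(91 − 73)(72) = 648.

Consumer surplus = 648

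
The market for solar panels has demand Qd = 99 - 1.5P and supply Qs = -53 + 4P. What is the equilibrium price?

Set Qd = Qs: 99 - 1.5P = -53 + 4P.
152 = 5.5P, so P* = 304/11.
Q* = 99 − 1.5(304/11) = 633/11.

P* = 304/11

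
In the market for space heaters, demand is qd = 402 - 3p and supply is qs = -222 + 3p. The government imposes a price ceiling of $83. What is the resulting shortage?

Shortage = 126

Equilibrium price would be p* = 104, so the ceiling at 83 binds.
At p = 83: qd = 402 − 3(83) = 153, qs = -222 + 3(83) = 27.
Shortage = 153 − 27 = 126.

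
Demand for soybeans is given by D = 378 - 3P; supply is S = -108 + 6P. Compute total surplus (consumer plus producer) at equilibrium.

Total surplus = 11664

Equilibrium: 378 - 3P = -108 + 6P gives P* = 54, Q* = 216.
Demand choke price: P = 126; supply starts at P = 18.
CS = ½(126 − 54)(216) = 7776; PS = ½(54 − 18)(216) = 3888.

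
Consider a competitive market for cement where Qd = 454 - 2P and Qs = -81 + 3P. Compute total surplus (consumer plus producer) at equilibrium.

Equilibrium: 454 - 2P = -81 + 3P gives P* = 107, Q* = 240.
Demand choke price: P = 227; supply starts at P = 27.
CS = ½(227 − 107)(240) = 14400; PS = ½(107 − 27)(240) = 9600.

Total surplus = 24000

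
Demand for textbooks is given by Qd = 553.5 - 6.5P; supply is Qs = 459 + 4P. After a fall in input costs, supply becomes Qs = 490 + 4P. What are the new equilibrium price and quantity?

P' = 127/21, Q' = 10798/21

Original equilibrium: P* = 9, Q* = 495.
New equilibrium: 553.5 - 6.5P = 490 + 4P, so 63.5 = 10.5P and P' = 127/21; Q' = 553.5 − 6.5(127/21) = 10798/21.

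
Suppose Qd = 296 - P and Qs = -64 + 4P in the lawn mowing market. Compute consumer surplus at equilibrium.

Equilibrium: 296 - P = -64 + 4P gives P* = 72, Q* = 224.
Demand choke price (Qd = 0): P = 296.
CS = ½(296 − 72)(224) = 25088.

Consumer surplus = 25088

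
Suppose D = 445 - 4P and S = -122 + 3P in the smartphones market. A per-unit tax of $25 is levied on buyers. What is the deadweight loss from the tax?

Deadweight loss = 3750/7

Pre-tax equilibrium: P* = 81, Q* = 121.
Tax on buyers shifts demand to D = 445 − 4(P + 25) = 345 - 4P.
345 - 4P = -122 + 3P gives seller price Ps = 467/7; buyers pay Pb = 467/7 + 25 = 642/7.
New quantity: Q = 445 − 4(642/7) = 547/7.
DWL = ½ × 25 × (121 − 547/7) = 3750/7.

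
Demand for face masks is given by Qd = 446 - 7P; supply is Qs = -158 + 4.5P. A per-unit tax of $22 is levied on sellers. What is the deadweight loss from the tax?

Pre-tax equilibrium: P* = 1208/23, Q* = 1802/23.
Tax on sellers shifts supply to Qs = -158 + 4.5(P − 22) = -257 + 4.5P.
446 - 7P = -257 + 4.5P gives buyer price Pb = 1406/23; sellers receive Ps = 1406/23 − 22 = 900/23.
New quantity: Q = 446 − 7(1406/23) = 416/23.
DWL = ½ × 22 × (1802/23 − 416/23) = 15246/23.

Deadweight loss = 15246/23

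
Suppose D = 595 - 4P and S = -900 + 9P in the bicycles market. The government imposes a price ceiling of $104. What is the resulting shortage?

Equilibrium price would be P* = 115, so the ceiling at 104 binds.
At P = 104: D = 595 − 4(104) = 179, S = -900 + 9(104) = 36.
Shortage = 179 − 36 = 143.

Shortage = 143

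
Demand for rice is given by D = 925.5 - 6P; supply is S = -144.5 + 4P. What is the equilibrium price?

P* = 107

Set D = S: 925.5 - 6P = -144.5 + 4P.
1070 = 10P, so P* = 107.
Q* = 925.5 − 6(107) = 283.5.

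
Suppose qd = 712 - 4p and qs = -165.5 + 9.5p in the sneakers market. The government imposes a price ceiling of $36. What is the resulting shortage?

Shortage = 391.5

Equilibrium price would be p* = 65, so the ceiling at 36 binds.
At p = 36: qd = 712 − 4(36) = 568, qs = -165.5 + 9.5(36) = 176.5.
Shortage = 568 − 176.5 = 391.5.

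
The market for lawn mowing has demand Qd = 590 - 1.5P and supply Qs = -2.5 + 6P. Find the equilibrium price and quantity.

P* = 79, Q* = 471.5

Set Qd = Qs: 590 - 1.5P = -2.5 + 6P.
592.5 = 7.5P, so P* = 79.
Q* = 590 − 1.5(79) = 471.5.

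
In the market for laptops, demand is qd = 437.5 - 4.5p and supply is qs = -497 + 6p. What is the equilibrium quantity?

q* = 37

Set qd = qs: 437.5 - 4.5p = -497 + 6p.
934.5 = 10.5p, so p* = 89.
q* = 437.5 − 4.5(89) = 37.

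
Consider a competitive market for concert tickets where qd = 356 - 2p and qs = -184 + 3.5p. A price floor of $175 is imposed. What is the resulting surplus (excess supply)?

Equilibrium price would be p* = 1080/11, so the floor at 175 binds.
At p = 175: qd = 6, qs = 428.5.
Surplus = 428.5 − 6 = 422.5.

Surplus = 422.5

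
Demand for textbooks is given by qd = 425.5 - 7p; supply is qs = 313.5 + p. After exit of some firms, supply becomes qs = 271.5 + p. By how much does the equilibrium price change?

Δp = 5.25

Original equilibrium: p* = 14, q* = 327.5.
New equilibrium: 425.5 - 7p = 271.5 + p, so 154 = 8p and p' = 19.25; q' = 425.5 − 7(19.25) = 290.75.
Change in price: 19.25 − 14 = 5.25.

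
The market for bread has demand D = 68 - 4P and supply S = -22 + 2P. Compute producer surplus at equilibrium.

Equilibrium: 68 - 4P = -22 + 2P gives P* = 15, Q* = 8.
Supply starts at P = 11 (where S = 0).
PS = ½(15 − 11)(8) = 16.

Producer surplus = 16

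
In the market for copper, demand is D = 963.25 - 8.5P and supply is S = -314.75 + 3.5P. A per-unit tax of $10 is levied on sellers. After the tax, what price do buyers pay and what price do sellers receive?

Buyers pay 1313/12, sellers receive 1193/12

Pre-tax equilibrium: P* = 106.5, Q* = 58.
Tax on sellers shifts supply to S = -314.75 + 3.5(P − 10) = -349.75 + 3.5P.
963.25 - 8.5P = -349.75 + 3.5P gives buyer price Pb = 1313/12; sellers receive Ps = 1313/12 − 10 = 1193/12.
New quantity: Q = 963.25 − 8.5(1313/12) = 797/24.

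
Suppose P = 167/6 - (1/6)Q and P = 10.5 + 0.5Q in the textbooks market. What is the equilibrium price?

P* = 23.5

Set the two price expressions equal: 167/6 - (1/6)Q = 10.5 + 0.5Q.
52/3 = (2/3)Q, so Q* = 26.
P* = 167/6 − (1/6)(26) = 23.5.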